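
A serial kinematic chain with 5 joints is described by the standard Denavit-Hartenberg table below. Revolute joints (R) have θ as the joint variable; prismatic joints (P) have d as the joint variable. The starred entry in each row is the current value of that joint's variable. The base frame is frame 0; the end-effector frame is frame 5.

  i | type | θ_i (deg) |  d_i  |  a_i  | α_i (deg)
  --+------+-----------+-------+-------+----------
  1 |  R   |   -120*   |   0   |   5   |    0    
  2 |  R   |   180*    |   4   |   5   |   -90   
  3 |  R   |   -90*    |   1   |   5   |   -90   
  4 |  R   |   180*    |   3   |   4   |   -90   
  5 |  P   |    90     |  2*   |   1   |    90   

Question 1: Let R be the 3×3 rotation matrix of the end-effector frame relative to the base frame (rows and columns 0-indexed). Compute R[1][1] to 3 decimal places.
End-effector y-axis (col 1 of R) = (-0.8660,0.5000,0.0000)
R[1][1] = 0.5000

0.500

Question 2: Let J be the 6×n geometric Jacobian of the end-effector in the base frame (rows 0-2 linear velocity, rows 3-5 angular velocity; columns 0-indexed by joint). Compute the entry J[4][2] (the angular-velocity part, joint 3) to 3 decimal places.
axis z_2 = (-0.8660,0.5000,0.0000); lever o_n−o_2 = (-1.5981,3.2321,1.0000)
cross product → J_v[:, 2] = (0.5000,0.8660,-2.0000)
J_ω[:, 2] = z_2
entry J[4][2] = 0.5000

0.500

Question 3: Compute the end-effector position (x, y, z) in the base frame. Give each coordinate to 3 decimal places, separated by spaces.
after link 1: o_1 = (-2.5000, -4.3301, 0.0000)
after link 2: o_2 = (0.0000, -0.0000, 4.0000)
after link 3: o_3 = (-0.8660, 0.5000, 9.0000)
after link 4: o_4 = (0.6340, 3.0981, 5.0000)
after link 5: o_5 = (-1.5981, 3.2321, 5.0000)

-1.598 3.232 5.000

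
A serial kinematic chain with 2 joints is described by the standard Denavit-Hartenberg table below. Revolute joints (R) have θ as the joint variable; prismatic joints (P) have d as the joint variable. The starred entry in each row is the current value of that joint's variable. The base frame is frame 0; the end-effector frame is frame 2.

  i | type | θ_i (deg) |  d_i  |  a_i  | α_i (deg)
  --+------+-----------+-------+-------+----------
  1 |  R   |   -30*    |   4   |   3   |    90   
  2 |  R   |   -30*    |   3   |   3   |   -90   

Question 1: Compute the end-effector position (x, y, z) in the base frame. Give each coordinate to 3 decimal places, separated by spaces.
after link 1: o_1 = (2.5981, -1.5000, 4.0000)
after link 2: o_2 = (3.3481, -5.3971, 2.5000)

3.348 -5.397 2.500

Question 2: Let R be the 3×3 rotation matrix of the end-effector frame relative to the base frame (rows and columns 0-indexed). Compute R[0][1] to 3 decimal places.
0.500

End-effector y-axis (col 1 of R) = (0.5000,0.8660,-0.0000)
R[0][1] = 0.5000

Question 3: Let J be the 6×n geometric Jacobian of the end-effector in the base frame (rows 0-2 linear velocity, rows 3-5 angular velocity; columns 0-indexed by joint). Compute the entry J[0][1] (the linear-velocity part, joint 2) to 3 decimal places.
axis z_1 = (-0.5000,-0.8660,0.0000); lever o_n−o_1 = (0.7500,-3.8971,-1.5000)
cross product → J_v[:, 1] = (1.2990,-0.7500,2.5981)
J_ω[:, 1] = z_1
entry J[0][1] = 1.2990

1.299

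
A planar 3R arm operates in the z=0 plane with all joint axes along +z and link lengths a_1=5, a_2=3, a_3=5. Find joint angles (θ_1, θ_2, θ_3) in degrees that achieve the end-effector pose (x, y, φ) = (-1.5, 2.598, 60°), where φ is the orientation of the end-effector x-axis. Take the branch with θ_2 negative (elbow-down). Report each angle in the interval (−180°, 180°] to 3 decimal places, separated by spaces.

-119.999 -119.999 -60.001

wrist centre = target − a_3·(cos φ, sin φ) = (-4.0000, -1.7321)
cos θ_2 = (19.0003−5²−3²)/(2·5·3) = -0.5000; θ_2 = -119.9994° (elbow-down)
β = atan2(-1.7321,-4.0000) = -156.5859°; ψ = atan2(-2.5981,3.5000) = -36.5867°
θ_1 = β − ψ = -119.9991°
θ_3 = φ − θ_1 − θ_2 = -60.0015° (wrapped to (-180°,180°])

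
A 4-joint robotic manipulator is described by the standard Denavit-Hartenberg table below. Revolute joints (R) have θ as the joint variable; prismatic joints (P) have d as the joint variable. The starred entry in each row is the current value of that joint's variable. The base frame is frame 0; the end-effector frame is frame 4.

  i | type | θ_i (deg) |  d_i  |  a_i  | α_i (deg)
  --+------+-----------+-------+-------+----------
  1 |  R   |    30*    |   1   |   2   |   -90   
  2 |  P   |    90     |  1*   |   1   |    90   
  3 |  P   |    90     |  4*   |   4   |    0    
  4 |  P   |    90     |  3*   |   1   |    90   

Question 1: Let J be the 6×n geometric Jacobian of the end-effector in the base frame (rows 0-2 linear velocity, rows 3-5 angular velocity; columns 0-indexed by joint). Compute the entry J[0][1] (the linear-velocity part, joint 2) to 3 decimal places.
prismatic axis z_1 = (-0.5000,0.8660,0.0000)
J_v[:, 1] = z_1; J_ω[:, 1] = (0,0,0)
entry J[0][1] = -0.5000

-0.500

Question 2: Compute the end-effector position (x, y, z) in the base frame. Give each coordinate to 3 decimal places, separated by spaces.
5.294 8.830 1.000

after link 1: o_1 = (1.7321, 1.0000, 1.0000)
after link 2: o_2 = (1.2321, 1.8660, 0.0000)
after link 3: o_3 = (2.6962, 7.3301, 0.0000)
after link 4: o_4 = (5.2942, 8.8301, 1.0000)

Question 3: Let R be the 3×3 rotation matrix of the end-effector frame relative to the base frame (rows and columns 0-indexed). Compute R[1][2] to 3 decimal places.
0.866

End-effector z-axis (col 2 of R) = (-0.5000,0.8660,-0.0000)
R[1][2] = 0.8660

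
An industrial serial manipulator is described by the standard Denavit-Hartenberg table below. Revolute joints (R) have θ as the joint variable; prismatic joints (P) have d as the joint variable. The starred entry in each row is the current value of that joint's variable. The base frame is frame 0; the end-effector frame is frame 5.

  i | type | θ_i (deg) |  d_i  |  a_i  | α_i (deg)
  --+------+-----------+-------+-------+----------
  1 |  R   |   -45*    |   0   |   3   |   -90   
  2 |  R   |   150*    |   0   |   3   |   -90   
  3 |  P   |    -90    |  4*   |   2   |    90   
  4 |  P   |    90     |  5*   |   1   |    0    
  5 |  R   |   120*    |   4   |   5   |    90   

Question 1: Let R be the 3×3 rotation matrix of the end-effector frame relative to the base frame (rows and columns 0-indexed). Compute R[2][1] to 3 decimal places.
End-effector y-axis (col 1 of R) = (0.6124,-0.6124,0.5000)
R[2][1] = 0.5000

0.500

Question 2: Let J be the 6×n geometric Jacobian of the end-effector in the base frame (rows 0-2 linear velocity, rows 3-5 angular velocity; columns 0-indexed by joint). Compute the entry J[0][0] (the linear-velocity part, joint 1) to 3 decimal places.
axis z_0 = ẑ; lever o_n−o_0 = (3.2640,-6.5593,5.1651)
cross product → J_v[:, 0] = (6.5593,3.2640,-0.0000)
J_ω[:, 0] = z_0
entry J[0][0] = 6.5593

6.559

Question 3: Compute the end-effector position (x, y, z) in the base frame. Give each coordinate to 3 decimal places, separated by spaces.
3.264 -6.559 5.165

after link 1: o_1 = (2.1213, -2.1213, 0.0000)
after link 2: o_2 = (0.2842, -0.2842, -1.5000)
after link 3: o_3 = (0.2842, 2.5442, 1.9641)
after link 4: o_4 = (2.9925, -0.1641, 5.3301)
after link 5: o_5 = (3.2640, -6.5593, 5.1651)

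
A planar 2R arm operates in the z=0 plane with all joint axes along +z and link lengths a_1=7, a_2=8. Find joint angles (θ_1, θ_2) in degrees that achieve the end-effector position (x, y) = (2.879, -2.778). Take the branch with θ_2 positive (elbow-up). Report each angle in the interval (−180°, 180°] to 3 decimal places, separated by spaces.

cos θ_2 = (16.0059−7²−8²)/(2·7·8) = -0.8660; θ_2 = 149.9992° (elbow-up)
β = atan2(-2.7780,2.8790) = -43.9772°; ψ = atan2(4.0001,0.0719) = 88.9709°
θ_1 = β − ψ = -132.9481°

-132.948 149.999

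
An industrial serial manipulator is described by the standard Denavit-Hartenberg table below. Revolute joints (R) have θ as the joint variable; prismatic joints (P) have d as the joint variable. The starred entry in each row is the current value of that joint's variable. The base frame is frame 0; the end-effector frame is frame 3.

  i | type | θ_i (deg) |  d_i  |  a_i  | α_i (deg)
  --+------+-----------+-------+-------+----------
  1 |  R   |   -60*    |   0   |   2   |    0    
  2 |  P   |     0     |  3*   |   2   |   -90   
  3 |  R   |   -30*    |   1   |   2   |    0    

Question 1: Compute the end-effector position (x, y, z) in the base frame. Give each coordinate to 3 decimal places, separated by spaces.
after link 1: o_1 = (1.0000, -1.7321, 0.0000)
after link 2: o_2 = (2.0000, -3.4641, 3.0000)
after link 3: o_3 = (3.7321, -4.4641, 4.0000)

3.732 -4.464 4.000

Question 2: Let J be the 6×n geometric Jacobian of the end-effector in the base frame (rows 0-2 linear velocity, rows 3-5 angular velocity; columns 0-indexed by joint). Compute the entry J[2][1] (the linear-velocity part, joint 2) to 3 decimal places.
1.000

prismatic axis z_1 = (0.0000,0.0000,1.0000)
J_v[:, 1] = z_1; J_ω[:, 1] = (0,0,0)
entry J[2][1] = 1.0000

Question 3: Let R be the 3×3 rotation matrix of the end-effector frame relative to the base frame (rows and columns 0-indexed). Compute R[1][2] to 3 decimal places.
0.500

End-effector z-axis (col 2 of R) = (0.8660,0.5000,0.0000)
R[1][2] = 0.5000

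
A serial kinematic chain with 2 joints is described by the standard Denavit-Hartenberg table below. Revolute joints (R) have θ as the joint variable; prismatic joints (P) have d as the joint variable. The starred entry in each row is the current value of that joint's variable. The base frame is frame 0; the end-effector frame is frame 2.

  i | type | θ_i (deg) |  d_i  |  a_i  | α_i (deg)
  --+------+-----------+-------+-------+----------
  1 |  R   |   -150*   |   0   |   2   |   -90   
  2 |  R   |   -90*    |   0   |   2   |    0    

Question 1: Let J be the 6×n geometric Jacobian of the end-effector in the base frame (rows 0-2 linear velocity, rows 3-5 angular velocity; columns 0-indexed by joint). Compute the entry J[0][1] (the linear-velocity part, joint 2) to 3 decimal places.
-1.732

axis z_1 = (0.5000,-0.8660,0.0000); lever o_n−o_1 = (-0.0000,0.0000,2.0000)
cross product → J_v[:, 1] = (-1.7321,-1.0000,-0.0000)
J_ω[:, 1] = z_1
entry J[0][1] = -1.7321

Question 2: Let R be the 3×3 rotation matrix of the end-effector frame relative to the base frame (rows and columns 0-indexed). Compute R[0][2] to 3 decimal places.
0.500

End-effector z-axis (col 2 of R) = (0.5000,-0.8660,0.0000)
R[0][2] = 0.5000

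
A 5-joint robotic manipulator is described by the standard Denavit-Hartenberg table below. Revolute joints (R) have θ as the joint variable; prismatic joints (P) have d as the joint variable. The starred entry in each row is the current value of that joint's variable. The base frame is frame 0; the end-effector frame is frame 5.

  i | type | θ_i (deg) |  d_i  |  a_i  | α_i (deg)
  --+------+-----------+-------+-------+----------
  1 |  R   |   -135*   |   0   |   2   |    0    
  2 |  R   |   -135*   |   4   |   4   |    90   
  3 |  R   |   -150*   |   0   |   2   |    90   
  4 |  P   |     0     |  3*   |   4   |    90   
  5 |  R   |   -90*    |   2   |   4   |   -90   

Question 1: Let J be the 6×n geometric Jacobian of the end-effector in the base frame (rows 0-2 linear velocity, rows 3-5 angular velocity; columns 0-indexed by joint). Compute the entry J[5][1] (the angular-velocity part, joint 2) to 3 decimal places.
axis z_1 = (0.0000,0.0000,1.0000); lever o_n−o_1 = (-2.0000,-0.6962,0.1340)
cross product → J_v[:, 1] = (0.6962,-2.0000,0.0000)
J_ω[:, 1] = z_1
entry J[5][1] = 1.0000

1.000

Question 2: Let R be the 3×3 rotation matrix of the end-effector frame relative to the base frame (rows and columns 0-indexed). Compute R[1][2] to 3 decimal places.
-0.866

End-effector z-axis (col 2 of R) = (0.0000,-0.8660,-0.5000)
R[1][2] = -0.8660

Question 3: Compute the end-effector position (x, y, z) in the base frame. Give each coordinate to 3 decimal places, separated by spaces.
after link 1: o_1 = (-1.4142, -1.4142, 0.0000)
after link 2: o_2 = (-1.4142, 2.5858, 4.0000)
after link 3: o_3 = (-1.4142, 0.8537, 3.0000)
after link 4: o_4 = (-1.4142, -4.1104, 3.5981)
after link 5: o_5 = (-3.4142, -2.1104, 0.1340)

-3.414 -2.110 0.134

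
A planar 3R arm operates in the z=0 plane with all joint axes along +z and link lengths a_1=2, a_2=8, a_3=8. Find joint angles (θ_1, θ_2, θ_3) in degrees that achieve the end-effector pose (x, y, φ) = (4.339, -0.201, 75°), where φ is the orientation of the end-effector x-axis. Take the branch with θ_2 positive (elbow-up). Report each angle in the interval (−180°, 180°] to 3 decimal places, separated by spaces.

-149.988 89.990 134.998

wrist centre = target − a_3·(cos φ, sin φ) = (2.2684, -7.9284)
cos θ_2 = (68.0055−2²−8²)/(2·2·8) = 0.0002; θ_2 = 89.9902° (elbow-up)
β = atan2(-7.9284,2.2684) = -74.0333°; ψ = atan2(8.0000,2.0014) = 75.9545°
θ_1 = β − ψ = -149.9878°
θ_3 = φ − θ_1 − θ_2 = 134.9976° (wrapped to (-180°,180°])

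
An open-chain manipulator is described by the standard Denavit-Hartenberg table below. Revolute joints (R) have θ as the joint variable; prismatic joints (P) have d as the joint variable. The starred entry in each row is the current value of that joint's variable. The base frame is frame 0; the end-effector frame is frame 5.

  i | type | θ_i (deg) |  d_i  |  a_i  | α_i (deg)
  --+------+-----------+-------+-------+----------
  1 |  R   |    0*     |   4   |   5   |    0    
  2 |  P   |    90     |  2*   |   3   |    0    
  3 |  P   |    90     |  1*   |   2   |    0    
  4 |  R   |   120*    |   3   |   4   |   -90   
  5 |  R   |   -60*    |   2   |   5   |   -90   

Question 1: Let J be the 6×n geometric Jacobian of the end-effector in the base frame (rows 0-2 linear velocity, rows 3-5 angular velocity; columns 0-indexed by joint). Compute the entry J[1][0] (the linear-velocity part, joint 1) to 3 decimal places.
axis z_0 = ẑ; lever o_n−o_0 = (7.9821,-1.6292,14.3301)
cross product → J_v[:, 0] = (1.6292,7.9821,-0.0000)
J_ω[:, 0] = z_0
entry J[1][0] = 7.9821

7.982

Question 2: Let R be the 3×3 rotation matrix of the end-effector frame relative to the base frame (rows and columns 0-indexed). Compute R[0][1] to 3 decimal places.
-0.866

End-effector y-axis (col 1 of R) = (-0.8660,-0.5000,-0.0000)
R[0][1] = -0.8660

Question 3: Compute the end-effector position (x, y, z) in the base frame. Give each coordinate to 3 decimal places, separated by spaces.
7.982 -1.629 14.330

after link 1: o_1 = (5.0000, 0.0000, 4.0000)
after link 2: o_2 = (5.0000, 3.0000, 6.0000)
after link 3: o_3 = (3.0000, 3.0000, 7.0000)
after link 4: o_4 = (5.0000, -0.4641, 10.0000)
after link 5: o_5 = (7.9821, -1.6292, 14.3301)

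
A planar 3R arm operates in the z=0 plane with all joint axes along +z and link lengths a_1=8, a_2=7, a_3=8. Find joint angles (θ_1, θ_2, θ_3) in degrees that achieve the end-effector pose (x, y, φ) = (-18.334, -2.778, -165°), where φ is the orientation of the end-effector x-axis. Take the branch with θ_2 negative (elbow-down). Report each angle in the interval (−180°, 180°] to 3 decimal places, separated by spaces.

-134.998 -90.000 59.998

wrist centre = target − a_3·(cos φ, sin φ) = (-10.6066, -0.7074)
cos θ_2 = (113.0003−8²−7²)/(2·8·7) = 0.0000; θ_2 = -89.9998° (elbow-down)
β = atan2(-0.7074,-10.6066) = -176.1841°; ψ = atan2(-7.0000,8.0000) = -41.1859°
θ_1 = β − ψ = -134.9982°
θ_3 = φ − θ_1 − θ_2 = 59.9981° (wrapped to (-180°,180°])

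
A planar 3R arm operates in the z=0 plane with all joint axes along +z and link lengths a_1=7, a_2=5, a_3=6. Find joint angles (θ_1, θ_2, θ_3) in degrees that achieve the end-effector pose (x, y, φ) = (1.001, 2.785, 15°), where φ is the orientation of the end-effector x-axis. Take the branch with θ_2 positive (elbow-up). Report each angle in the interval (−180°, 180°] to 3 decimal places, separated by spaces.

120.007 134.996 119.997

wrist centre = target − a_3·(cos φ, sin φ) = (-4.7946, 1.2321)
cos θ_2 = (24.5058−7²−5²)/(2·7·5) = -0.7071; θ_2 = 134.9962° (elbow-up)
β = atan2(1.2321,-4.7946) = 165.5882°; ψ = atan2(3.5358,3.4647) = 45.5816°
θ_1 = β − ψ = 120.0066°
θ_3 = φ − θ_1 − θ_2 = 119.9972° (wrapped to (-180°,180°])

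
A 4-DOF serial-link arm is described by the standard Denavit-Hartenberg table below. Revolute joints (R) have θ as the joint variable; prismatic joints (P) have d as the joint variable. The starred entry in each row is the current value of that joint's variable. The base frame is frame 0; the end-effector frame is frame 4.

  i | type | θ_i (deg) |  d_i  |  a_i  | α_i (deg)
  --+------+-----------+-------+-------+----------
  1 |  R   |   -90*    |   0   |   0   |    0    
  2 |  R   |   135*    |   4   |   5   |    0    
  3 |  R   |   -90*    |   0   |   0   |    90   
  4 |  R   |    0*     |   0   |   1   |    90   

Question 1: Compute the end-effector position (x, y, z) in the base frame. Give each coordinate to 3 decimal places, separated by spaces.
4.243 2.828 4.000

after link 1: o_1 = (0.0000, 0.0000, 0.0000)
after link 2: o_2 = (3.5355, 3.5355, 4.0000)
after link 3: o_3 = (3.5355, 3.5355, 4.0000)
after link 4: o_4 = (4.2426, 2.8284, 4.0000)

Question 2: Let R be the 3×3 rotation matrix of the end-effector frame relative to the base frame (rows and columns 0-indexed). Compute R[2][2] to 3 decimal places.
-1.000

End-effector z-axis (col 2 of R) = (-0.0000,-0.0000,-1.0000)
R[2][2] = -1.0000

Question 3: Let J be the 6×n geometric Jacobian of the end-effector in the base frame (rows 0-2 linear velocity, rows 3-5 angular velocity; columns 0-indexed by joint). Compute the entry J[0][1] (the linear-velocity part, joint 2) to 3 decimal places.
-2.828

axis z_1 = (0.0000,0.0000,1.0000); lever o_n−o_1 = (4.2426,2.8284,4.0000)
cross product → J_v[:, 1] = (-2.8284,4.2426,0.0000)
J_ω[:, 1] = z_1
entry J[0][1] = -2.8284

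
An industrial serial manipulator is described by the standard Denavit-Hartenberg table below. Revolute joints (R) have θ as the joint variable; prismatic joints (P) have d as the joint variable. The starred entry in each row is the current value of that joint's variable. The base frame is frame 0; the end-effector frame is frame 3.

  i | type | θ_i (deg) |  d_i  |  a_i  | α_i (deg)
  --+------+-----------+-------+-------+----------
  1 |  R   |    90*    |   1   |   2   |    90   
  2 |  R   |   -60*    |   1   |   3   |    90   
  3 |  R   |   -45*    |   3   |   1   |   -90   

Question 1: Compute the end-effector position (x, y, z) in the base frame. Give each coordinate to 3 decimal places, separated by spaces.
0.293 1.255 -3.710

after link 1: o_1 = (0.0000, 2.0000, 1.0000)
after link 2: o_2 = (1.0000, 3.5000, -1.5981)
after link 3: o_3 = (0.2929, 1.2555, -3.7104)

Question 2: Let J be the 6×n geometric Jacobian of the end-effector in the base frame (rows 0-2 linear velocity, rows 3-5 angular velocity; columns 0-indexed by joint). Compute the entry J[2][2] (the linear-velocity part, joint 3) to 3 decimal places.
axis z_2 = (0.0000,-0.8660,-0.5000); lever o_n−o_2 = (-0.7071,-2.2445,-2.1124)
cross product → J_v[:, 2] = (0.7071,0.3536,-0.6124)
J_ω[:, 2] = z_2
entry J[2][2] = -0.6124

-0.612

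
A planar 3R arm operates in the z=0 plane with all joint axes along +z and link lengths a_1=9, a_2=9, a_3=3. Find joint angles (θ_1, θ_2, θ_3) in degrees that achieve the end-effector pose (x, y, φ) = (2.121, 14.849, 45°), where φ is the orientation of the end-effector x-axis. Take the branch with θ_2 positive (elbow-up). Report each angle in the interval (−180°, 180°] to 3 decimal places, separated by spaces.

wrist centre = target − a_3·(cos φ, sin φ) = (-0.0003, 12.7277)
cos θ_2 = (161.9938−9²−9²)/(2·9·9) = -0.0000; θ_2 = 90.0022° (elbow-up)
β = atan2(12.7277,-0.0003) = 90.0014°; ψ = atan2(9.0000,8.9997) = 45.0011°
θ_1 = β − ψ = 45.0004°
θ_3 = φ − θ_1 − θ_2 = -90.0025° (wrapped to (-180°,180°])

45.000 90.002 -90.003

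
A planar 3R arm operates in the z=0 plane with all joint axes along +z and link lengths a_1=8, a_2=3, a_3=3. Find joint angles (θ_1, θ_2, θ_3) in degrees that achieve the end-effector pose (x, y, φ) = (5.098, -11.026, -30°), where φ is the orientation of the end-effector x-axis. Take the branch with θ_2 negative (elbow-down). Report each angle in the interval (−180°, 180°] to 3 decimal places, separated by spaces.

wrist centre = target − a_3·(cos φ, sin φ) = (2.4999, -9.5260)
cos θ_2 = (96.9943−8²−3²)/(2·8·3) = 0.4999; θ_2 = -60.0079° (elbow-down)
β = atan2(-9.5260,2.4999) = -75.2954°; ψ = atan2(-2.5983,9.4996) = -15.2970°
θ_1 = β − ψ = -59.9983°
θ_3 = φ − θ_1 − θ_2 = 90.0062° (wrapped to (-180°,180°])

-59.998 -60.008 90.006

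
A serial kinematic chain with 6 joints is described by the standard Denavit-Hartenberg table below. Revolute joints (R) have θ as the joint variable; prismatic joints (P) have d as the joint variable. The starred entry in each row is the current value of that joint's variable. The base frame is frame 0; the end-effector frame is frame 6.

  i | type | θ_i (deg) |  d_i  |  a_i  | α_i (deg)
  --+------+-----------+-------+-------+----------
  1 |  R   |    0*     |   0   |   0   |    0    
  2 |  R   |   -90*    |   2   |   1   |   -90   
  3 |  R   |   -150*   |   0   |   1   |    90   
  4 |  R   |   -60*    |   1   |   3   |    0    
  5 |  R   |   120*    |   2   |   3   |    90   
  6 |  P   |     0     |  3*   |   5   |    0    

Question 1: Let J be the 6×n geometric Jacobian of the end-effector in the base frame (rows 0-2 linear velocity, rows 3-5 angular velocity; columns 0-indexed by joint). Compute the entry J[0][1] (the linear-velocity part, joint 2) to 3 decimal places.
axis z_1 = (0.0000,0.0000,1.0000); lever o_n−o_1 = (2.8301,8.3792,3.9510)
cross product → J_v[:, 1] = (-8.3792,2.8301,0.0000)
J_ω[:, 1] = z_1
entry J[0][1] = -8.3792

-8.379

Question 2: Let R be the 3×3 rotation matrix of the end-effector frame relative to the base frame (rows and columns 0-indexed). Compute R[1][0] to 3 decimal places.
0.433

End-effector x-axis (col 0 of R) = (0.8660,0.4330,0.2500)
R[1][0] = 0.4330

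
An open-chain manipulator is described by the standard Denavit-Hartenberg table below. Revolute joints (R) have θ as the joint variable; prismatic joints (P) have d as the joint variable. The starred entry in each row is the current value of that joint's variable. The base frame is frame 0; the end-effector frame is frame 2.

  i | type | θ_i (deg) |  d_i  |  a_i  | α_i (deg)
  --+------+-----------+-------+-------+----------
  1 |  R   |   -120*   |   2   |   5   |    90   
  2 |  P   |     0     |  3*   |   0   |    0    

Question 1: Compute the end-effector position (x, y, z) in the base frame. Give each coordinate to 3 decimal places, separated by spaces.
after link 1: o_1 = (-2.5000, -4.3301, 2.0000)
after link 2: o_2 = (-5.0981, -2.8301, 2.0000)

-5.098 -2.830 2.000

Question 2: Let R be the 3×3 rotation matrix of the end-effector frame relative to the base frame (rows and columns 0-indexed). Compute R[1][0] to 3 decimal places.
-0.866

End-effector x-axis (col 0 of R) = (-0.5000,-0.8660,0.0000)
R[1][0] = -0.8660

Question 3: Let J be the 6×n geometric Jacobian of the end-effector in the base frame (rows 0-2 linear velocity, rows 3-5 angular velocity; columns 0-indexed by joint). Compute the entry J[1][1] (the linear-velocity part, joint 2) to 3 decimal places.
0.500

prismatic axis z_1 = (-0.8660,0.5000,0.0000)
J_v[:, 1] = z_1; J_ω[:, 1] = (0,0,0)
entry J[1][1] = 0.5000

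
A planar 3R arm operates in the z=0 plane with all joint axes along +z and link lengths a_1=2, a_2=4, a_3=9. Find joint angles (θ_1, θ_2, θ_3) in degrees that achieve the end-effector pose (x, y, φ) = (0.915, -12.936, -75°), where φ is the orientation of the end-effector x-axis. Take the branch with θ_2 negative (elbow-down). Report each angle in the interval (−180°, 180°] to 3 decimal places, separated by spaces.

wrist centre = target − a_3·(cos φ, sin φ) = (-1.4144, -4.2427)
cos θ_2 = (20.0007−2²−4²)/(2·2·4) = 0.0000; θ_2 = -89.9976° (elbow-down)
β = atan2(-4.2427,-1.4144) = -108.4368°; ψ = atan2(-4.0000,2.0002) = -63.4330°
θ_1 = β − ψ = -45.0037°
θ_3 = φ − θ_1 − θ_2 = 60.0013° (wrapped to (-180°,180°])

-45.004 -89.998 60.001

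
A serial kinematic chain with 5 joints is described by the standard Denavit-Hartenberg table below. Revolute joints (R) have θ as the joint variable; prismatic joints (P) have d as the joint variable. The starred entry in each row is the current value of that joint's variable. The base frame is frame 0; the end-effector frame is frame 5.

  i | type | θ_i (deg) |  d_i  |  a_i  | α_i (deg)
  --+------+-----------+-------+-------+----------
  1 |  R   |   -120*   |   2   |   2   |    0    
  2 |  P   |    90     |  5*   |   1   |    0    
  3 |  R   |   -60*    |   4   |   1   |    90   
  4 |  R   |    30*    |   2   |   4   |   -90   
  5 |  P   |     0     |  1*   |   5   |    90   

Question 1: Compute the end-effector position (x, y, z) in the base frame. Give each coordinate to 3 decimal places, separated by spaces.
after link 1: o_1 = (-1.0000, -1.7321, 2.0000)
after link 2: o_2 = (-0.1340, -2.2321, 7.0000)
after link 3: o_3 = (-0.1340, -3.2321, 11.0000)
after link 4: o_4 = (-2.1340, -6.6962, 13.0000)
after link 5: o_5 = (-2.1340, -10.5263, 16.3660)

-2.134 -10.526 16.366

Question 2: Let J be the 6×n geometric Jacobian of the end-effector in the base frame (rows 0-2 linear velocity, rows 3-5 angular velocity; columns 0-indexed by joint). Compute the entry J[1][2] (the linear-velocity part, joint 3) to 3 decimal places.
axis z_2 = (0.0000,0.0000,1.0000); lever o_n−o_2 = (-2.0000,-8.2942,9.3660)
cross product → J_v[:, 2] = (8.2942,-2.0000,0.0000)
J_ω[:, 2] = z_2
entry J[1][2] = -2.0000

-2.000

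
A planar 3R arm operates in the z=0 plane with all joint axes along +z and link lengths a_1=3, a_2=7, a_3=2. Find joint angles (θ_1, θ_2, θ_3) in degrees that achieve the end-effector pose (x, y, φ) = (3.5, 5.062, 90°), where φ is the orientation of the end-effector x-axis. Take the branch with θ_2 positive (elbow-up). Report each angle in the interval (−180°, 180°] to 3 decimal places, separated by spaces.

-90.006 150.003 30.003

wrist centre = target − a_3·(cos φ, sin φ) = (3.5000, 3.0620)
cos θ_2 = (21.6258−3²−7²)/(2·3·7) = -0.8661; θ_2 = 150.0030° (elbow-up)
β = atan2(3.0620,3.5000) = 41.1813°; ψ = atan2(3.4997,-3.0624) = 131.1872°
θ_1 = β − ψ = -90.0059°
θ_3 = φ − θ_1 − θ_2 = 30.0029° (wrapped to (-180°,180°])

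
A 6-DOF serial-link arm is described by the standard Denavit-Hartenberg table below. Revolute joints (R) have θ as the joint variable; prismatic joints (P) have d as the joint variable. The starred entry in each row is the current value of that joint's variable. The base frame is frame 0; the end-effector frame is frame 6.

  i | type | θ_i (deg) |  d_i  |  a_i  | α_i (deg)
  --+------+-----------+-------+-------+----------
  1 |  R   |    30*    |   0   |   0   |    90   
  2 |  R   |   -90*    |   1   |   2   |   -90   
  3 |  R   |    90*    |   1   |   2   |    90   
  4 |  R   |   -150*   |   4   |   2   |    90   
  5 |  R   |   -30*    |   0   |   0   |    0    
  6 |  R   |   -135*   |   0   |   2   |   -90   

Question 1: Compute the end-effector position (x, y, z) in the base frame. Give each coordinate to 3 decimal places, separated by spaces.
after link 1: o_1 = (0.0000, 0.0000, 0.0000)
after link 2: o_2 = (0.5000, -0.8660, -2.0000)
after link 3: o_3 = (0.3660, 1.3660, -2.0000)
after link 4: o_4 = (0.3660, -0.6340, -6.0000)
after link 5: o_5 = (0.3660, -0.6340, -6.0000)
after link 6: o_6 = (0.3660, 1.2979, -5.4824)

0.366 1.298 -5.482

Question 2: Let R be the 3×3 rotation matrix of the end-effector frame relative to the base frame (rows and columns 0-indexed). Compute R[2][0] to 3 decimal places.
End-effector x-axis (col 0 of R) = (0.0000,0.9659,0.2588)
R[2][0] = 0.2588

0.259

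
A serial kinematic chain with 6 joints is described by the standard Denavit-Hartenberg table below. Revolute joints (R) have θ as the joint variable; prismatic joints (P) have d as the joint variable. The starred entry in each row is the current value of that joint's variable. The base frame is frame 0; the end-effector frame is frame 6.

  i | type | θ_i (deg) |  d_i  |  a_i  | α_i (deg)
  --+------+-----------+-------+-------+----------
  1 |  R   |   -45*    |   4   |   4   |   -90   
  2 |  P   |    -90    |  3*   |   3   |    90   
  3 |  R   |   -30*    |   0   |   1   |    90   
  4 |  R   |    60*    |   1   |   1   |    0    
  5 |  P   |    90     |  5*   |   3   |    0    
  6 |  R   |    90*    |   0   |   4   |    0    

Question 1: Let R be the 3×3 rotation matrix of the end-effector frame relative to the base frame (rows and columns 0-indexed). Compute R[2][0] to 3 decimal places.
End-effector x-axis (col 0 of R) = (0.7891,-0.4356,-0.4330)
R[2][0] = -0.4330

-0.433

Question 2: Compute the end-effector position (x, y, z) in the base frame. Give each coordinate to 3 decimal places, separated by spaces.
3.147 -4.062 1.317

after link 1: o_1 = (2.8284, -2.8284, 4.0000)
after link 2: o_2 = (4.9497, -0.7071, 7.0000)
after link 3: o_3 = (4.5962, -1.0607, 7.8660)
after link 4: o_4 = (3.1947, -1.2374, 7.7990)
after link 5: o_5 = (-0.0093, -2.3201, 3.0490)
after link 6: o_6 = (3.1473, -4.0625, 1.3170)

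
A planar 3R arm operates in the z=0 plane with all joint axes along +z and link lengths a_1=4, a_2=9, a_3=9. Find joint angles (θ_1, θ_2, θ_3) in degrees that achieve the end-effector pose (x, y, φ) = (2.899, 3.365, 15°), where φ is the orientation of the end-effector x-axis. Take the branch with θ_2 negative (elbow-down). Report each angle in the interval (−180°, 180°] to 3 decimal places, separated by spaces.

wrist centre = target − a_3·(cos φ, sin φ) = (-5.7943, 1.0356)
cos θ_2 = (34.6468−4²−9²)/(2·4·9) = -0.8660; θ_2 = -149.9990° (elbow-down)
β = atan2(1.0356,-5.7943) = 169.8665°; ψ = atan2(-4.5001,-3.7941) = -130.1348°
θ_1 = β − ψ = 300.0013°
θ_3 = φ − θ_1 − θ_2 = -135.0023° (wrapped to (-180°,180°])

-59.999 -149.999 -135.002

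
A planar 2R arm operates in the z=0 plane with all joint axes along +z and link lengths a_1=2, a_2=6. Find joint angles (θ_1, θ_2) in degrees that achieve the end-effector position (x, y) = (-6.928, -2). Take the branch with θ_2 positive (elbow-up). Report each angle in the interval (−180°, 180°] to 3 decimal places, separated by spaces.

cos θ_2 = (51.9972−2²−6²)/(2·2·6) = 0.4999; θ_2 = 60.0078° (elbow-up)
β = atan2(-2.0000,-6.9280) = -163.8974°; ψ = atan2(5.1966,4.9993) = 46.1084°
θ_1 = β − ψ = -210.0058°

149.994 60.008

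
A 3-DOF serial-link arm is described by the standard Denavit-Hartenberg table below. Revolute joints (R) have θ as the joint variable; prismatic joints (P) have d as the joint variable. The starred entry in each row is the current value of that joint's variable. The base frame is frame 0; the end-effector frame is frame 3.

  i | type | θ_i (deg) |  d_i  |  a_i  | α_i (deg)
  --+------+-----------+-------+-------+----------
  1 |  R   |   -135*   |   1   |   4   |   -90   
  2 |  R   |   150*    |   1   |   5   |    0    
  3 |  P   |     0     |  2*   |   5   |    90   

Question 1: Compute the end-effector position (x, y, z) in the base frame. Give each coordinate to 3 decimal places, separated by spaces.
5.417 1.174 -4.000

after link 1: o_1 = (-2.8284, -2.8284, 1.0000)
after link 2: o_2 = (0.9405, -0.4737, -1.5000)
after link 3: o_3 = (5.4166, 1.1740, -4.0000)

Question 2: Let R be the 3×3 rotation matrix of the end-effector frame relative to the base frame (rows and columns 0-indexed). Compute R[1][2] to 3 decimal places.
-0.354

End-effector z-axis (col 2 of R) = (-0.3536,-0.3536,-0.8660)
R[1][2] = -0.3536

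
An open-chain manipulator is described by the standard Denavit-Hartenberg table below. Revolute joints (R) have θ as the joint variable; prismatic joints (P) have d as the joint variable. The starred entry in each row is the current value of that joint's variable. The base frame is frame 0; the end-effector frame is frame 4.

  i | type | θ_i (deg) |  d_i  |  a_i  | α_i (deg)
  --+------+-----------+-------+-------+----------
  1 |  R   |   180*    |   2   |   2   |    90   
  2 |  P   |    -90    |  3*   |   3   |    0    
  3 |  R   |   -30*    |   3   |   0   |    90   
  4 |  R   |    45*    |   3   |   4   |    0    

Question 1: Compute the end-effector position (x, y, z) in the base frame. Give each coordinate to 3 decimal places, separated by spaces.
after link 1: o_1 = (-2.0000, 0.0000, 2.0000)
after link 2: o_2 = (-2.0000, 3.0000, -1.0000)
after link 3: o_3 = (-2.0000, 6.0000, -1.0000)
after link 4: o_4 = (2.0123, 8.8284, -1.9495)

2.012 8.828 -1.949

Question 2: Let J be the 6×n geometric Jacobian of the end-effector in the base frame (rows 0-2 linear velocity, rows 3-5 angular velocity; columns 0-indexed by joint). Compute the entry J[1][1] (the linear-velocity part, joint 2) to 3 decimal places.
prismatic axis z_1 = (0.0000,1.0000,0.0000)
J_v[:, 1] = z_1; J_ω[:, 1] = (0,0,0)
entry J[1][1] = 1.0000

1.000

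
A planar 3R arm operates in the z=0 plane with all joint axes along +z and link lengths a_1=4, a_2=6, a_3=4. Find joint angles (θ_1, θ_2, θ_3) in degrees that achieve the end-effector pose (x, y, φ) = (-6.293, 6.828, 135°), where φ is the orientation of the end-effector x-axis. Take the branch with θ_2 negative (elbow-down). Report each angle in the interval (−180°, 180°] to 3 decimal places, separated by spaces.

wrist centre = target − a_3·(cos φ, sin φ) = (-3.4646, 3.9996)
cos θ_2 = (27.9998−4²−6²)/(2·4·6) = -0.5000; θ_2 = -120.0002° (elbow-down)
β = atan2(3.9996,-3.4646) = 130.9003°; ψ = atan2(-5.1961,1.0000) = -79.1068°
θ_1 = β − ψ = 210.0071°
θ_3 = φ − θ_1 − θ_2 = 44.9931° (wrapped to (-180°,180°])

-149.993 -120.000 44.993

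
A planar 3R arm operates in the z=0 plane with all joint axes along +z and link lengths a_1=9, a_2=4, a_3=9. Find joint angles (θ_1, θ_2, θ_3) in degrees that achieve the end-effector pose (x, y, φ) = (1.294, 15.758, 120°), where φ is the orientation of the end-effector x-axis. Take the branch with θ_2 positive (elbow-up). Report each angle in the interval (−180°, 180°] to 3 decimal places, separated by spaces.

wrist centre = target − a_3·(cos φ, sin φ) = (5.7940, 7.9638)
cos θ_2 = (96.9921−9²−4²)/(2·9·4) = -0.0001; θ_2 = 90.0063° (elbow-up)
β = atan2(7.9638,5.7940) = 53.9624°; ψ = atan2(4.0000,8.9996) = 23.9635°
θ_1 = β − ψ = 29.9989°
θ_3 = φ − θ_1 − θ_2 = -0.0052° (wrapped to (-180°,180°])

29.999 90.006 -0.005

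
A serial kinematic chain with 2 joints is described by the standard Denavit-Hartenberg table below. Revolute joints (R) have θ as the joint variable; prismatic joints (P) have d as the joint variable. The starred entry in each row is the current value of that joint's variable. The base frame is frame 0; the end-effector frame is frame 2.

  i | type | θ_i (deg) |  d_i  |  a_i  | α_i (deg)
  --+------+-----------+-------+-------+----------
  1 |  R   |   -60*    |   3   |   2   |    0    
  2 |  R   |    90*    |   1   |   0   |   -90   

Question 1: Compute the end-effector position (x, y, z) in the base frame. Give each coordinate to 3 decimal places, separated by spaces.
after link 1: o_1 = (1.0000, -1.7321, 3.0000)
after link 2: o_2 = (1.0000, -1.7321, 4.0000)

1.000 -1.732 4.000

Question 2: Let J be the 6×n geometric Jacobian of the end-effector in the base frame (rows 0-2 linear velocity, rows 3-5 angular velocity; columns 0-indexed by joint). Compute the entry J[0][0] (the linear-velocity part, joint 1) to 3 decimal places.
1.732

axis z_0 = ẑ; lever o_n−o_0 = (1.0000,-1.7321,4.0000)
cross product → J_v[:, 0] = (1.7321,1.0000,-0.0000)
J_ω[:, 0] = z_0
entry J[0][0] = 1.7321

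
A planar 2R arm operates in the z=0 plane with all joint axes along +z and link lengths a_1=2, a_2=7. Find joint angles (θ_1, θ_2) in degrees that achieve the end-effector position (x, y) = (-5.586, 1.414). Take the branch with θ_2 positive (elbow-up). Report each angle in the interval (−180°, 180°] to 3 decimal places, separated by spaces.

45.009 134.995

cos θ_2 = (33.2028−2²−7²)/(2·2·7) = -0.7070; θ_2 = 134.9948° (elbow-up)
β = atan2(1.4140,-5.5860) = 165.7949°; ψ = atan2(4.9502,-2.9493) = 120.7863°
θ_1 = β − ψ = 45.0087°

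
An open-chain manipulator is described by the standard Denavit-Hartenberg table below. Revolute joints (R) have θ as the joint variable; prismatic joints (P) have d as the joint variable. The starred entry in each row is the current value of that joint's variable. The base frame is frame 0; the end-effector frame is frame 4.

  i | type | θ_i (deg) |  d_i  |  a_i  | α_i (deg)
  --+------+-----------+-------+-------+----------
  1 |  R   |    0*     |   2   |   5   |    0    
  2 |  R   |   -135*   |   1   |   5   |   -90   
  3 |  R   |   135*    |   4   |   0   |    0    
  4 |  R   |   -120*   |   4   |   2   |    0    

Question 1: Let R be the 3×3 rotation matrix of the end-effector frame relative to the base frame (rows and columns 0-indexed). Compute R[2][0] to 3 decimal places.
-0.259

End-effector x-axis (col 0 of R) = (-0.6830,-0.6830,-0.2588)
R[2][0] = -0.2588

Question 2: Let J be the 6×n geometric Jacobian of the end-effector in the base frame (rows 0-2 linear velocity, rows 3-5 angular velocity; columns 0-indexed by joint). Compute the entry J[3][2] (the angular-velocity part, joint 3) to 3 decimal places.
axis z_2 = (0.7071,-0.7071,0.0000); lever o_n−o_2 = (4.2908,-7.0229,-0.5176)
cross product → J_v[:, 2] = (0.3660,0.3660,-1.9319)
J_ω[:, 2] = z_2
entry J[3][2] = 0.7071

0.707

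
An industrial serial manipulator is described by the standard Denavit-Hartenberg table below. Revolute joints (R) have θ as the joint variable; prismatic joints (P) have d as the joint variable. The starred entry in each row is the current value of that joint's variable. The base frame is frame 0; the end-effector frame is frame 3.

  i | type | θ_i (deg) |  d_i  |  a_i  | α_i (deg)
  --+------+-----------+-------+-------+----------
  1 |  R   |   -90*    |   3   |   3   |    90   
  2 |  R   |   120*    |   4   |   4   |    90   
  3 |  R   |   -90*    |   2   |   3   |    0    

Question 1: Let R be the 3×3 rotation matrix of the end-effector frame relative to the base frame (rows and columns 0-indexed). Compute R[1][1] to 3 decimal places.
0.500

End-effector y-axis (col 1 of R) = (-0.0000,0.5000,0.8660)
R[1][1] = 0.5000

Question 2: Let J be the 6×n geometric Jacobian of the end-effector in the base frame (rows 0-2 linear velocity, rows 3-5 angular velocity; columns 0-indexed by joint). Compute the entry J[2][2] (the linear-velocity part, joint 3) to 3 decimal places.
2.598

axis z_2 = (0.0000,-0.8660,0.5000); lever o_n−o_2 = (3.0000,-1.7321,1.0000)
cross product → J_v[:, 2] = (-0.0000,1.5000,2.5981)
J_ω[:, 2] = z_2
entry J[2][2] = 2.5981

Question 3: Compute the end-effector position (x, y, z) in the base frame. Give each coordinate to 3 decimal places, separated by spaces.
after link 1: o_1 = (0.0000, -3.0000, 3.0000)
after link 2: o_2 = (-4.0000, -1.0000, 6.4641)
after link 3: o_3 = (-1.0000, -2.7321, 7.4641)

-1.000 -2.732 7.464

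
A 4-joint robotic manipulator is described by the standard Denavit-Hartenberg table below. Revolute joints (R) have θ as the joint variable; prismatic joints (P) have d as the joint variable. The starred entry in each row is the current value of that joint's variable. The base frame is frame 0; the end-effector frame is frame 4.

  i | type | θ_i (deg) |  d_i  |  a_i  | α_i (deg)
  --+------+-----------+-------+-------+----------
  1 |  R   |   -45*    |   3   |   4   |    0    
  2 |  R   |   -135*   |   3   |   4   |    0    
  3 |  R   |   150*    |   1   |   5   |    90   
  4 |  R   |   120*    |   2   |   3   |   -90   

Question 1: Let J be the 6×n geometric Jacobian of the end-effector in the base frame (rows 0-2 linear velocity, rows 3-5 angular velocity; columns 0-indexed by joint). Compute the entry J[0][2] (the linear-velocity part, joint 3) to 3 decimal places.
3.482

axis z_2 = (0.0000,0.0000,1.0000); lever o_n−o_2 = (2.0311,-3.4821,3.5981)
cross product → J_v[:, 2] = (3.4821,2.0311,-0.0000)
J_ω[:, 2] = z_2
entry J[0][2] = 3.4821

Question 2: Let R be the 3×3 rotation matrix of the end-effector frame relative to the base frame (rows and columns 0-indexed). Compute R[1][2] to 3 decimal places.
End-effector z-axis (col 2 of R) = (-0.7500,0.4330,-0.5000)
R[1][2] = 0.4330

0.433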